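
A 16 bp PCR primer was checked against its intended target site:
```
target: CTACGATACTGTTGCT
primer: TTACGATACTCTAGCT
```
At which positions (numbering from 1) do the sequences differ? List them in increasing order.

1, 11, 13

Differences at position 1 (C→T), position 11 (G→C), position 13 (T→A).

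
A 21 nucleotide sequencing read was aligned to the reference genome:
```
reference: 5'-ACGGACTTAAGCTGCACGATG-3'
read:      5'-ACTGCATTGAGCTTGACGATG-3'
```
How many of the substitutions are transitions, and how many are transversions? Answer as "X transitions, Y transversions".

Mismatches (1-based):
base 3: G→T (purine→pyrimidine, transversion)
base 5: A→C (purine→pyrimidine, transversion)
base 6: C→A (pyrimidine→purine, transversion)
base 9: A→G (purine→purine, transition)
base 14: G→T (purine→pyrimidine, transversion)
base 15: C→G (pyrimidine→purine, transversion)

1 transition, 5 transversions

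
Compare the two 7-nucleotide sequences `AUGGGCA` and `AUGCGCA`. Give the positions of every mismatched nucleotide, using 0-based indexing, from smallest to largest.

Differences at position 3 (G→C).

3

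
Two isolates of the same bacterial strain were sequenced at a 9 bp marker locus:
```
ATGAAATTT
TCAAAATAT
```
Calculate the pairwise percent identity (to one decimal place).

55.6%

4 positions differ (1, 2, 3, 8), so 5 of 9 match: 5/9 = 55.56%.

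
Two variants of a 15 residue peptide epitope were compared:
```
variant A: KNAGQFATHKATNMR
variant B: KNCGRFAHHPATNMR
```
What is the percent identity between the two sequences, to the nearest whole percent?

73%

4 positions differ (3, 5, 8, 10), so 11 of 15 match: 11/15 = 73.33%.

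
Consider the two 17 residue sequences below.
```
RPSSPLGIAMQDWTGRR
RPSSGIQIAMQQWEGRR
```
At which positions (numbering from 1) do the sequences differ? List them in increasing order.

Differences at position 5 (P→G), position 6 (L→I), position 7 (G→Q), position 12 (D→Q), position 14 (T→E).

5, 6, 7, 12, 14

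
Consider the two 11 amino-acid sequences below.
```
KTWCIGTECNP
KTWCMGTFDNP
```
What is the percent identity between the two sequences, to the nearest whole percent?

73%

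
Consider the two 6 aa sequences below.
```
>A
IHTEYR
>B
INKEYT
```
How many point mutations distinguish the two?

Mismatches (1-based): residue 2: H→N; residue 3: T→K; residue 6: R→T.

3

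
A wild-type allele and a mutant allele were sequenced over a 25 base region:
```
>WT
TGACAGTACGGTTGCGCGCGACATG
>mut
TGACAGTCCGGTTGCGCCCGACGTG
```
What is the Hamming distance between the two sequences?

The sequences differ at positions 8, 18, 23 (1-based) — 3 in total.

3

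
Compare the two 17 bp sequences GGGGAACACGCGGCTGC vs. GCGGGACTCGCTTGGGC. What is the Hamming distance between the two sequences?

7

Comparing position by position, 7 bases differ: 2 (G/C), 5 (A/G), 8 (A/T), 12 (G/T), 13 (G/T), 14 (C/G), 15 (T/G).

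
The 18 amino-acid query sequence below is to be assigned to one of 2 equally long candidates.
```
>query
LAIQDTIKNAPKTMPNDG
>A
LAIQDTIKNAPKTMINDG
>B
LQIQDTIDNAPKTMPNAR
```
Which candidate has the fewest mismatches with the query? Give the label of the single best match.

A differs at 1 residue; B differs at 4 residues. The closest is A.

A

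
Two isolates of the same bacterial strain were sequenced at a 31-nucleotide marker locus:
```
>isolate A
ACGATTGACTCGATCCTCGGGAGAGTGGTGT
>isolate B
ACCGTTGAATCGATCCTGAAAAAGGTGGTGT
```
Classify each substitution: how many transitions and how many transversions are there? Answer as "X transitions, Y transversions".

Mismatches (1-based):
base 3: G→C (purine→pyrimidine, transversion)
base 4: A→G (purine→purine, transition)
base 9: C→A (pyrimidine→purine, transversion)
base 18: C→G (pyrimidine→purine, transversion)
base 19: G→A (purine→purine, transition)
base 20: G→A (purine→purine, transition)
base 21: G→A (purine→purine, transition)
base 23: G→A (purine→purine, transition)
base 24: A→G (purine→purine, transition)

6 transitions, 3 transversions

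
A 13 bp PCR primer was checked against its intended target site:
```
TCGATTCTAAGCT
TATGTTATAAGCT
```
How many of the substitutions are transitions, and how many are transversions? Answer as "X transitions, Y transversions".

Mismatches (1-based):
site 2: C→A (pyrimidine→purine, transversion)
site 3: G→T (purine→pyrimidine, transversion)
site 4: A→G (purine→purine, transition)
site 7: C→A (pyrimidine→purine, transversion)

1 transition, 3 transversions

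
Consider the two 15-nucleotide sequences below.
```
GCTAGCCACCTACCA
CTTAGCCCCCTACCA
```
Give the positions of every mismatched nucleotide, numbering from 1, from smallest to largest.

Differences at position 1 (G→C), position 2 (C→T), position 8 (A→C).

1, 2, 8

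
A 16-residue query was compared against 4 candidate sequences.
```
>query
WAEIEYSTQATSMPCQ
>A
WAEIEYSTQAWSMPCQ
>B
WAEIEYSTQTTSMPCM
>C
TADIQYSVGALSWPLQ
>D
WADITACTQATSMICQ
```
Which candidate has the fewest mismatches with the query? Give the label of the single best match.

A

Hamming distances to query — A: 1; B: 2; C: 8; D: 5.
Smallest is A with 1 mismatch.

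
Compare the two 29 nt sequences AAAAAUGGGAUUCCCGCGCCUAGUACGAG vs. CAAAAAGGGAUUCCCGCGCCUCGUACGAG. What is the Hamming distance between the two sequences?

3

Mismatches (1-based): position 1: A→C; position 6: U→A; position 22: A→C.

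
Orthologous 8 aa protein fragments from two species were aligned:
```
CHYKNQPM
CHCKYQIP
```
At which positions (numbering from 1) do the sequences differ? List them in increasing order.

Differences at position 3 (Y→C), position 5 (N→Y), position 7 (P→I), position 8 (M→P).

3, 5, 7, 8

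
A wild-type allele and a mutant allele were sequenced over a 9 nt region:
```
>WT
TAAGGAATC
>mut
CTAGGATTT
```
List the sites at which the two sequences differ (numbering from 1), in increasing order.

Scanning 1-based: 1: T/C; 2: A/T; 7: A/T; 9: C/T.

1, 2, 7, 9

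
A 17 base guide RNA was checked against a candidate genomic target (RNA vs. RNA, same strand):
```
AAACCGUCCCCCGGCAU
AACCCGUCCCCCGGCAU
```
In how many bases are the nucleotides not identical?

Mismatches (1-based): base 3: A→C.

1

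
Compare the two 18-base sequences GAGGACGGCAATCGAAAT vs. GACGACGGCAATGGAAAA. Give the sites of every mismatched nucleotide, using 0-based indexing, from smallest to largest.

Differences at site 2 (G→C), site 12 (C→G), site 17 (T→A).

2, 12, 17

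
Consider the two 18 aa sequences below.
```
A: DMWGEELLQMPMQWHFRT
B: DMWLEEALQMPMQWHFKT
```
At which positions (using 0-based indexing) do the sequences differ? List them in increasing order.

Differences at position 3 (G→L), position 6 (L→A), position 16 (R→K).

3, 6, 16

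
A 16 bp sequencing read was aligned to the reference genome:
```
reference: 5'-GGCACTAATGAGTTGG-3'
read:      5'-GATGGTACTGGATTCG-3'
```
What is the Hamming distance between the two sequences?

8

Comparing position by position, 8 sites differ: 2 (G/A), 3 (C/T), 4 (A/G), 5 (C/G), 8 (A/C), 11 (A/G), 12 (G/A), 15 (G/C).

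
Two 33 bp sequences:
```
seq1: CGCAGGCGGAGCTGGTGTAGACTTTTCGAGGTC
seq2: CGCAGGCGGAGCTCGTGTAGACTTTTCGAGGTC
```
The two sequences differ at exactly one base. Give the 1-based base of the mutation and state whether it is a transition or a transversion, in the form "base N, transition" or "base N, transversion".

Base 14 changes G→C. G is a purine and C is a pyrimidine, so this is a transversion.

base 14, transversion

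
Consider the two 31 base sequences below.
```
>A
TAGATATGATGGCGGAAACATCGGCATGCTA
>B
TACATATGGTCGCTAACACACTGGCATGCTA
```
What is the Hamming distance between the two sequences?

Comparing position by position, 8 sites differ: 3 (G/C), 9 (A/G), 11 (G/C), 14 (G/T), 15 (G/A), 17 (A/C), 21 (T/C), 22 (C/T).

8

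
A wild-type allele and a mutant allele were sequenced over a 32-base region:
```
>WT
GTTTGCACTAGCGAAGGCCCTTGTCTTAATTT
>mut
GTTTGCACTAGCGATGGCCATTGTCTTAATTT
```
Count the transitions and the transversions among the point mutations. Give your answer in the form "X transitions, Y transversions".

0 transitions, 2 transversions

Mismatches (1-based):
site 15: A→T (purine→pyrimidine, transversion)
site 20: C→A (pyrimidine→purine, transversion)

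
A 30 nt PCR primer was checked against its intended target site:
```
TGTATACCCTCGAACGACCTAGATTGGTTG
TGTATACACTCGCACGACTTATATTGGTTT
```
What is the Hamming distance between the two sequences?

5

Mismatches (1-based): position 8: C→A; position 13: A→C; position 19: C→T; position 22: G→T; position 30: G→T.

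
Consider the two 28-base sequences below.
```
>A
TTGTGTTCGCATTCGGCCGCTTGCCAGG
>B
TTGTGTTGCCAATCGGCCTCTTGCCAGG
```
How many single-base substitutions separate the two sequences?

Mismatches (1-based): base 8: C→G; base 9: G→C; base 12: T→A; base 19: G→T.

4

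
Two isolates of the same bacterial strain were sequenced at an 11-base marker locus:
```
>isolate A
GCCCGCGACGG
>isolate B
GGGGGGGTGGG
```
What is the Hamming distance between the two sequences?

6

Mismatches (1-based): site 2: C→G; site 3: C→G; site 4: C→G; site 6: C→G; site 8: A→T; site 9: C→G.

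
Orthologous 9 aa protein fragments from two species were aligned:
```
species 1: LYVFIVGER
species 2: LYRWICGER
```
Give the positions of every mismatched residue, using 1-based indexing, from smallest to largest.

Differences at position 3 (V→R), position 4 (F→W), position 6 (V→C).

3, 4, 6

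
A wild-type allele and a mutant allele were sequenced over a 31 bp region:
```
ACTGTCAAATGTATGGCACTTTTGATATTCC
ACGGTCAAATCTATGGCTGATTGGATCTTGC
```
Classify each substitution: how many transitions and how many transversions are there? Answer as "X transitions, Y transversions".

0 transitions, 8 transversions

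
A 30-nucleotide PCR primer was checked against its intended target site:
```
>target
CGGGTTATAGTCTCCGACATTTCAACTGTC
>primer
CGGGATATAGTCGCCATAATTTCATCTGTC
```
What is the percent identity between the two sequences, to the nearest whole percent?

6 positions differ (5, 13, 16, 17, 18, 25), so 24 of 30 match: 24/30 = 80%.

80%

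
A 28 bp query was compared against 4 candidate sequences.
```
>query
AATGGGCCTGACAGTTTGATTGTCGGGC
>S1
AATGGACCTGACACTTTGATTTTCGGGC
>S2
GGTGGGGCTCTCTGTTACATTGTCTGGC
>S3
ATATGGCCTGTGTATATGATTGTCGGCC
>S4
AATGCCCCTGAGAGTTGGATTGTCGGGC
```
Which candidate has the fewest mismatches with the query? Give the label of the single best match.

S1

S1 differs at 3 sites; S2 differs at 9 sites; S3 differs at 9 sites; S4 differs at 4 sites. The closest is S1.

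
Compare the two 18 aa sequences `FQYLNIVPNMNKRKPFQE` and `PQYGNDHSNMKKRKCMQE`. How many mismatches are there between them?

8

The sequences differ at residues 1, 4, 6, 7, 8, 11, 15, 16 (1-based) — 8 in total.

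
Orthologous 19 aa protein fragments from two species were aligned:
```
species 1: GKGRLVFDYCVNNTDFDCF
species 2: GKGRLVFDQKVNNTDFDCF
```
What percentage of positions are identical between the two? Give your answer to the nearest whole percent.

2 positions differ (9, 10), so 17 of 19 match: 17/19 = 89.47%.

89%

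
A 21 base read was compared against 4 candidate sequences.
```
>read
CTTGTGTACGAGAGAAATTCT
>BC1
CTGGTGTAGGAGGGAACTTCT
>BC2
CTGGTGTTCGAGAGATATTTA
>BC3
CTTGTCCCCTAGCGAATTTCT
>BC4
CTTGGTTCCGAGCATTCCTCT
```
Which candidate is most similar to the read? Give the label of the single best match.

BC1

BC1 differs at 4 sites; BC2 differs at 5 sites; BC3 differs at 6 sites; BC4 differs at 9 sites. The closest is BC1.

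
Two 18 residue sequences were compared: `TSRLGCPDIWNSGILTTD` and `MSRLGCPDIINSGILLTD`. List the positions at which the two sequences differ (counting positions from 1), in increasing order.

1, 10, 16

Scanning 1-based: 1: T/M; 10: W/I; 16: T/L.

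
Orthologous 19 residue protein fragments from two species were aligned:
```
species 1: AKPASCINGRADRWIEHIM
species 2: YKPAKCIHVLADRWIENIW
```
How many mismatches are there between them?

The sequences differ at positions 1, 5, 8, 9, 10, 17, 19 (1-based) — 7 in total.

7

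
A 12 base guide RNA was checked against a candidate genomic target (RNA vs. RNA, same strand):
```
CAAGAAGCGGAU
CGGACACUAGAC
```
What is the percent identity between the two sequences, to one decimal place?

8 positions differ (2, 3, 4, 5, 7, 8, 9, 12), so 4 of 12 match: 4/12 = 33.33%.

33.3%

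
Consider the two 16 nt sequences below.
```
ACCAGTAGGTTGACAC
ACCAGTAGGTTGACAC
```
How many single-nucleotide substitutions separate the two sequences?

0

No positions differ; the sequences are identical.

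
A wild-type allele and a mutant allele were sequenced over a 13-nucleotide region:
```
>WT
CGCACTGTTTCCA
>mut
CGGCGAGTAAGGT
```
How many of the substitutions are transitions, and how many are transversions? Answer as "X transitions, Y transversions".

0 transitions, 9 transversions

Transitions (purine↔purine or pyrimidine↔pyrimidine): none.
Transversions (purine↔pyrimidine): 3 C→G, 4 A→C, 5 C→G, 6 T→A, 9 T→A, 10 T→A, 11 C→G, 12 C→G, 13 A→T.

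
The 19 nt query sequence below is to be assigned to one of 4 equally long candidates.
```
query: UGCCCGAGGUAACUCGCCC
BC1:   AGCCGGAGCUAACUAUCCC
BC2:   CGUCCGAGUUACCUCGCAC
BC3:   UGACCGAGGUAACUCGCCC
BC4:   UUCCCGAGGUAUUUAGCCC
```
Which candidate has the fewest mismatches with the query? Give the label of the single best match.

BC3

Hamming distances to query — BC1: 5; BC2: 5; BC3: 1; BC4: 4.
Smallest is BC3 with 1 mismatch.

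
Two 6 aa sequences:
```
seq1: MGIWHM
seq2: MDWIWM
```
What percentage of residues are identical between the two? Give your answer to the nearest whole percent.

33%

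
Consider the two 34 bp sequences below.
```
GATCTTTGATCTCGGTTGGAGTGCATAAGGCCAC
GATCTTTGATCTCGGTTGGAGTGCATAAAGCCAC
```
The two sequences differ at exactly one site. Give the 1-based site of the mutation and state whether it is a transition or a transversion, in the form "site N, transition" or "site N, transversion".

site 29, transition

The sequences differ only at site 29: G→A (purine→purine), a transition.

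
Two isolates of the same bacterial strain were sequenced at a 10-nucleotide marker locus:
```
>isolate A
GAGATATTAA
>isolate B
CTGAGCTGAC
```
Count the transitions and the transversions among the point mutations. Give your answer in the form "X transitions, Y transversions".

Transitions (purine↔purine or pyrimidine↔pyrimidine): none.
Transversions (purine↔pyrimidine): 1 G→C, 2 A→T, 5 T→G, 6 A→C, 8 T→G, 10 A→C.

0 transitions, 6 transversions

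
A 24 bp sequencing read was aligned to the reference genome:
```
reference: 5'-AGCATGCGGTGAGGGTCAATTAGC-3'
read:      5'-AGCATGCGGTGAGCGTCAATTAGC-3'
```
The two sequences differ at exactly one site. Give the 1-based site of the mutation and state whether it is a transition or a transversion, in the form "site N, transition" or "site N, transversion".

site 14, transversion

Site 14 changes G→C. G is a purine and C is a pyrimidine, so this is a transversion.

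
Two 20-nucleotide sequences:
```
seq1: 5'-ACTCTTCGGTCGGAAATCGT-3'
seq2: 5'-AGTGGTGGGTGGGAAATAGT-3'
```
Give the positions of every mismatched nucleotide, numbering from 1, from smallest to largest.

2, 4, 5, 7, 11, 18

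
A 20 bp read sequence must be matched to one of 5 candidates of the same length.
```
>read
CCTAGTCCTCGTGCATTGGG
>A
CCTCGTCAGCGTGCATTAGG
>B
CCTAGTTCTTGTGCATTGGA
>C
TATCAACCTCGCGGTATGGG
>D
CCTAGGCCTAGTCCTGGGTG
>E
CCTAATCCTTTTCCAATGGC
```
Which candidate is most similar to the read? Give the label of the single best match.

A differs at 4 sites; B differs at 3 sites; C differs at 9 sites; D differs at 7 sites; E differs at 6 sites. The closest is B.

B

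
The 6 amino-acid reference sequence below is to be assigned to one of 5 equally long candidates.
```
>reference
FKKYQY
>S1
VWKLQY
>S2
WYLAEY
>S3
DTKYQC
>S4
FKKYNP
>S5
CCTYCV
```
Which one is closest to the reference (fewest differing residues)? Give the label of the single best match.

S4

Hamming distances to reference — S1: 3; S2: 5; S3: 3; S4: 2; S5: 5.
Smallest is S4 with 2 mismatches.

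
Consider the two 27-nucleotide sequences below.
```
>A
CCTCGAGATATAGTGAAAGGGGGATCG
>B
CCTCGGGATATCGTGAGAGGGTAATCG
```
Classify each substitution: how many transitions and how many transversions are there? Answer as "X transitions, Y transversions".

Mismatches (1-based):
site 6: A→G (purine→purine, transition)
site 12: A→C (purine→pyrimidine, transversion)
site 17: A→G (purine→purine, transition)
site 22: G→T (purine→pyrimidine, transversion)
site 23: G→A (purine→purine, transition)

3 transitions, 2 transversions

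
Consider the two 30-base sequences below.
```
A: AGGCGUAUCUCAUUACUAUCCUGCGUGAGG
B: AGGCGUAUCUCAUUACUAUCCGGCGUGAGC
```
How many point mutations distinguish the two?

2

The sequences differ at sites 22, 30 (1-based) — 2 in total.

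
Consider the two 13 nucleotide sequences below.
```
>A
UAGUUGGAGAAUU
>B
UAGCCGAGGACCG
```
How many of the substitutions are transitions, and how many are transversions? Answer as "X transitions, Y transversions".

5 transitions, 2 transversions

Transitions (purine↔purine or pyrimidine↔pyrimidine): 4 U→C, 5 U→C, 7 G→A, 8 A→G, 12 U→C.
Transversions (purine↔pyrimidine): 11 A→C, 13 U→G.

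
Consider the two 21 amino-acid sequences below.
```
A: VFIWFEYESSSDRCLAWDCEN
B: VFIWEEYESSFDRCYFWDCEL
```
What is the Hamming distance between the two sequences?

5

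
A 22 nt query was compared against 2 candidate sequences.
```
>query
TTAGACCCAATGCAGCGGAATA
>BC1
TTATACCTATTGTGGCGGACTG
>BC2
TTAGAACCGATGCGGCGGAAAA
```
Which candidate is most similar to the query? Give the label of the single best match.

Hamming distances to query — BC1: 7; BC2: 4.
Smallest is BC2 with 4 mismatches.

BC2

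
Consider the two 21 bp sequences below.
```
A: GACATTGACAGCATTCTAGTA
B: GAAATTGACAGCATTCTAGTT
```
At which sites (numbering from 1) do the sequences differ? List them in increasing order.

Differences at site 3 (C→A), site 21 (A→T).

3, 21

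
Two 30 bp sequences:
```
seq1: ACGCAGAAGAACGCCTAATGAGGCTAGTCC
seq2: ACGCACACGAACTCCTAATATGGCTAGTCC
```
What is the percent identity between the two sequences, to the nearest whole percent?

83%

Mismatches at positions 6, 8, 13, 20, 21 (1-based): 5 of 30.
Identical positions: 25/30 = 83.33% → 83%.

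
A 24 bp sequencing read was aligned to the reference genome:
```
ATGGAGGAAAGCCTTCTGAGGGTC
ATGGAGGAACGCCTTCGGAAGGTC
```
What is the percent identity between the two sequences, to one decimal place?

87.5%

3 positions differ (10, 17, 20), so 21 of 24 match: 21/24 = 87.5%.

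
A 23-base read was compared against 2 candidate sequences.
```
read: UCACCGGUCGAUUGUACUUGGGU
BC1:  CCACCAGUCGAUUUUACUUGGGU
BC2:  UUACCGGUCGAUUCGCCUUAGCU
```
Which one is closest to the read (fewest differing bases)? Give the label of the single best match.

Hamming distances to read — BC1: 3; BC2: 6.
Smallest is BC1 with 3 mismatches.

BC1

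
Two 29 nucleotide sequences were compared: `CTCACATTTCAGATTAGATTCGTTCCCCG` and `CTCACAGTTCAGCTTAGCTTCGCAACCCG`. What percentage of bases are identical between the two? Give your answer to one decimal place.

Mismatches at positions 7, 13, 18, 23, 24, 25 (1-based): 6 of 29.
Identical positions: 23/29 = 79.31% → 79.3%.

79.3%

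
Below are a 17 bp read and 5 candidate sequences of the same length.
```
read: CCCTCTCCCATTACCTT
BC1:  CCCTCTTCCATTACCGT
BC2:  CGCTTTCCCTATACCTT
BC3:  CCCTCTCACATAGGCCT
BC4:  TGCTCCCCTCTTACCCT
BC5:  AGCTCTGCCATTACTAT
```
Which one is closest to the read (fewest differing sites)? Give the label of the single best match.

BC1 differs at 2 sites; BC2 differs at 4 sites; BC3 differs at 5 sites; BC4 differs at 6 sites; BC5 differs at 5 sites. The closest is BC1.

BC1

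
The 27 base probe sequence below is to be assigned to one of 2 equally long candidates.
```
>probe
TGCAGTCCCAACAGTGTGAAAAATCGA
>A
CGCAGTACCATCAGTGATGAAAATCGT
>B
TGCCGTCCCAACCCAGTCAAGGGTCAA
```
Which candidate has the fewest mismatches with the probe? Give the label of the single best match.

A

Hamming distances to probe — A: 7; B: 9.
Smallest is A with 7 mismatches.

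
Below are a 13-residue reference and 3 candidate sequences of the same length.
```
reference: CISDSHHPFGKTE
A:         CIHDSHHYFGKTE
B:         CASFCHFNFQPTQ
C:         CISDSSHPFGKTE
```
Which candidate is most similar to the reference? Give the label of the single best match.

Hamming distances to reference — A: 2; B: 8; C: 1.
Smallest is C with 1 mismatch.

C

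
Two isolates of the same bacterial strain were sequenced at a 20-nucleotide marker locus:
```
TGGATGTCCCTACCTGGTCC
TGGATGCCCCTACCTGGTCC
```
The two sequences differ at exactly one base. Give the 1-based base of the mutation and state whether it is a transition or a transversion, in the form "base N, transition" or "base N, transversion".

base 7, transition

The sequences differ only at base 7: T→C (pyrimidine→pyrimidine), a transition.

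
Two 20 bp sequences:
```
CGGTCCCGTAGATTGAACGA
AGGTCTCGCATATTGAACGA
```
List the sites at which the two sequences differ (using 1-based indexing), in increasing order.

Scanning 1-based: 1: C/A; 6: C/T; 9: T/C; 11: G/T.

1, 6, 9, 11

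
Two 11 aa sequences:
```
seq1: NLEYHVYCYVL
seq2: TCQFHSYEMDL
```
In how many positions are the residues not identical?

Comparing position by position, 8 positions differ: 1 (N/T), 2 (L/C), 3 (E/Q), 4 (Y/F), 6 (V/S), 8 (C/E), 9 (Y/M), 10 (V/D).

8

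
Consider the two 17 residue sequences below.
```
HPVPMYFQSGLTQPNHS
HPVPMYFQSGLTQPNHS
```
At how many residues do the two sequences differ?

0

The two sequences are identical at every position.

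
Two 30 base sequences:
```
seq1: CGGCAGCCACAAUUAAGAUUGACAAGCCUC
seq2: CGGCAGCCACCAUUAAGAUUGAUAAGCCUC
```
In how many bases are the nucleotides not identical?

2

Comparing position by position, 2 bases differ: 11 (A/C), 23 (C/U).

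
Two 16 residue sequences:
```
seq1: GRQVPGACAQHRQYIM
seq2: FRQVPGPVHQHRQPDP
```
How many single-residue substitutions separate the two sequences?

Mismatches (1-based): position 1: G→F; position 7: A→P; position 8: C→V; position 9: A→H; position 14: Y→P; position 15: I→D; position 16: M→P.

7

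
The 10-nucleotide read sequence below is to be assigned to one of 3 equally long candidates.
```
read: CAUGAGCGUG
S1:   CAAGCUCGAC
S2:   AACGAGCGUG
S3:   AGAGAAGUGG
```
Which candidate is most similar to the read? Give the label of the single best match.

S2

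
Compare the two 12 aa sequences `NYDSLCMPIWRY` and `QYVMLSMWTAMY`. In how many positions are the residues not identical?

8

Comparing position by position, 8 positions differ: 1 (N/Q), 3 (D/V), 4 (S/M), 6 (C/S), 8 (P/W), 9 (I/T), 10 (W/A), 11 (R/M).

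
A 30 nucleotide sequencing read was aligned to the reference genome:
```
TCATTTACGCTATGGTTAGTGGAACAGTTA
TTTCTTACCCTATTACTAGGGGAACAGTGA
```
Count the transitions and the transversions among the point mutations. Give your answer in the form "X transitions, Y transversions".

4 transitions, 5 transversions

Transitions (purine↔purine or pyrimidine↔pyrimidine): 2 C→T, 4 T→C, 15 G→A, 16 T→C.
Transversions (purine↔pyrimidine): 3 A→T, 9 G→C, 14 G→T, 20 T→G, 29 T→G.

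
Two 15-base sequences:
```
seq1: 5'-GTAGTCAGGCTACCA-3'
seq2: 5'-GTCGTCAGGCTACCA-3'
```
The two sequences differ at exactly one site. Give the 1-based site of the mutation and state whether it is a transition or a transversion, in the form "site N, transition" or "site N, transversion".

The sequences differ only at site 3: A→C (purine→pyrimidine), a transversion.

site 3, transversion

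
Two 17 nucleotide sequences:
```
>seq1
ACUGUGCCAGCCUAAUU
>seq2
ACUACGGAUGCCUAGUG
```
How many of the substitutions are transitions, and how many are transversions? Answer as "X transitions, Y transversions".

Mismatches (1-based):
site 4: G→A (purine→purine, transition)
site 5: U→C (pyrimidine→pyrimidine, transition)
site 7: C→G (pyrimidine→purine, transversion)
site 8: C→A (pyrimidine→purine, transversion)
site 9: A→U (purine→pyrimidine, transversion)
site 15: A→G (purine→purine, transition)
site 17: U→G (pyrimidine→purine, transversion)

3 transitions, 4 transversions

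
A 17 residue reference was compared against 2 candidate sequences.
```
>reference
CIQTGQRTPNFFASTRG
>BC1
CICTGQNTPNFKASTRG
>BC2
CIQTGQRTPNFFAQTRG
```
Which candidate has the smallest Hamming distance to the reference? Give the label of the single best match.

BC2

BC1 differs at 3 residues; BC2 differs at 1 residue. The closest is BC2.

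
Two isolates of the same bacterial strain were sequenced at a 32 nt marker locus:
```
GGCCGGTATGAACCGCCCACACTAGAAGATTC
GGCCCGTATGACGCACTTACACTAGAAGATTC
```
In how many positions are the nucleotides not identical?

The sequences differ at positions 5, 12, 13, 15, 17, 18 (1-based) — 6 in total.

6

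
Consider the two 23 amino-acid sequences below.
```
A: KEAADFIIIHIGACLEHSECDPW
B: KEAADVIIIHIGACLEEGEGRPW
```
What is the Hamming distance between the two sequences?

5

Comparing position by position, 5 residues differ: 6 (F/V), 17 (H/E), 18 (S/G), 20 (C/G), 21 (D/R).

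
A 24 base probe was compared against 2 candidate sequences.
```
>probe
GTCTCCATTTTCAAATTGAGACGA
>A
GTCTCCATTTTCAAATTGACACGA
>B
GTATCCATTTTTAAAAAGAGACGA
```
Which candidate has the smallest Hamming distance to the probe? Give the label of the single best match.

A

A differs at 1 site; B differs at 4 sites. The closest is A.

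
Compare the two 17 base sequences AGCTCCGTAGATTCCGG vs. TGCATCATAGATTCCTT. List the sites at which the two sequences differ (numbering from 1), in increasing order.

1, 4, 5, 7, 16, 17

Scanning 1-based: 1: A/T; 4: T/A; 5: C/T; 7: G/A; 16: G/T; 17: G/T.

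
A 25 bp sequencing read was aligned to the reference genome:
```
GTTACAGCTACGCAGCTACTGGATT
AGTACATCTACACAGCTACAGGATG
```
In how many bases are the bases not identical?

6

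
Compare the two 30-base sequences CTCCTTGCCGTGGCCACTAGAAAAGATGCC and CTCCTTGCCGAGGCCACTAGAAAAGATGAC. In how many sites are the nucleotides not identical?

2

Comparing position by position, 2 sites differ: 11 (T/A), 29 (C/A).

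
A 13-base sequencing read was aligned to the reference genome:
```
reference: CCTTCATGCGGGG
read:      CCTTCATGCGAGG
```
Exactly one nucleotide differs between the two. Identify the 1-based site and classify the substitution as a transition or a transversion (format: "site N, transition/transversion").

site 11, transition

The sequences differ only at site 11: G→A (purine→purine), a transition.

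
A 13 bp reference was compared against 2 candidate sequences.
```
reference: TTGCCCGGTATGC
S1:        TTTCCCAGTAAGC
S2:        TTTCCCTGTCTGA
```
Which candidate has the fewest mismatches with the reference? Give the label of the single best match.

S1

S1 differs at 3 bases; S2 differs at 4 bases. The closest is S1.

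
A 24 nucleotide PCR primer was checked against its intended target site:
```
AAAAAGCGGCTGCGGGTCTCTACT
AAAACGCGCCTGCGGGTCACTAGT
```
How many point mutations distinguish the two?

4

Comparing position by position, 4 positions differ: 5 (A/C), 9 (G/C), 19 (T/A), 23 (C/G).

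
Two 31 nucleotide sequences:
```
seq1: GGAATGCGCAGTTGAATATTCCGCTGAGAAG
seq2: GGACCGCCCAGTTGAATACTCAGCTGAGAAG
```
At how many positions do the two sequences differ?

Mismatches (1-based): position 4: A→C; position 5: T→C; position 8: G→C; position 19: T→C; position 22: C→A.

5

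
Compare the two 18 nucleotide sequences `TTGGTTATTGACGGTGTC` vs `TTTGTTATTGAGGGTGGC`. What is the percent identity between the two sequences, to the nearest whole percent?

Mismatches at positions 3, 12, 17 (1-based): 3 of 18.
Identical positions: 15/18 = 83.33% → 83%.

83%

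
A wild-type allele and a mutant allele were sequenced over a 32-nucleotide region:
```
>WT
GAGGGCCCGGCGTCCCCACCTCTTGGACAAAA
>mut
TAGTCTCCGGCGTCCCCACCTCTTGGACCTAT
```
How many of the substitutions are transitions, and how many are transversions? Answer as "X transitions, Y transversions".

1 transition, 6 transversions

Mismatches (1-based):
base 1: G→T (purine→pyrimidine, transversion)
base 4: G→T (purine→pyrimidine, transversion)
base 5: G→C (purine→pyrimidine, transversion)
base 6: C→T (pyrimidine→pyrimidine, transition)
base 29: A→C (purine→pyrimidine, transversion)
base 30: A→T (purine→pyrimidine, transversion)
base 32: A→T (purine→pyrimidine, transversion)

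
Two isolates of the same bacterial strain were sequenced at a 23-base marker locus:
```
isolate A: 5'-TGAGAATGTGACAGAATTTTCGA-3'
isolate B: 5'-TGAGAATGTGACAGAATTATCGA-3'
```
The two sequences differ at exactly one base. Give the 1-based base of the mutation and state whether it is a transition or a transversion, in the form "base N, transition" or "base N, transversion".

base 19, transversion

Base 19 changes T→A. T is a pyrimidine and A is a purine, so this is a transversion.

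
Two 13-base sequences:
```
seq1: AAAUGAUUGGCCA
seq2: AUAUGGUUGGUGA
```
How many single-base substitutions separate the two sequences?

4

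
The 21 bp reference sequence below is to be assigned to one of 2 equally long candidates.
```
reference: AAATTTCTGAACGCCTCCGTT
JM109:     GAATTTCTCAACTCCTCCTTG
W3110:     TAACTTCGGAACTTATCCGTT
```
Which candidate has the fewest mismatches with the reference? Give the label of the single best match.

JM109

Hamming distances to reference — JM109: 5; W3110: 6.
Smallest is JM109 with 5 mismatches.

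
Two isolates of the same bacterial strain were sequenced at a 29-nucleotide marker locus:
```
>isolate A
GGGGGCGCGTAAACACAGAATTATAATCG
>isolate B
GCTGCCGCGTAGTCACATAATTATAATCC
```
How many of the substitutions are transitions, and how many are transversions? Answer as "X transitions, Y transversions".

Mismatches (1-based):
base 2: G→C (purine→pyrimidine, transversion)
base 3: G→T (purine→pyrimidine, transversion)
base 5: G→C (purine→pyrimidine, transversion)
base 12: A→G (purine→purine, transition)
base 13: A→T (purine→pyrimidine, transversion)
base 18: G→T (purine→pyrimidine, transversion)
base 29: G→C (purine→pyrimidine, transversion)

1 transition, 6 transversions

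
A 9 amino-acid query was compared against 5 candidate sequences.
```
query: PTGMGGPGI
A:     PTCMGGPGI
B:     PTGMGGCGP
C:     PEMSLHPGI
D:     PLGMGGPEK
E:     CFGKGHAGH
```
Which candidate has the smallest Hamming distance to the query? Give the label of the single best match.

Hamming distances to query — A: 1; B: 2; C: 5; D: 3; E: 6.
Smallest is A with 1 mismatch.

A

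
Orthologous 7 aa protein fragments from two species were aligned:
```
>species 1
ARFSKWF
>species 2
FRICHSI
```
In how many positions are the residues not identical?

6

Mismatches (1-based): position 1: A→F; position 3: F→I; position 4: S→C; position 5: K→H; position 6: W→S; position 7: F→I.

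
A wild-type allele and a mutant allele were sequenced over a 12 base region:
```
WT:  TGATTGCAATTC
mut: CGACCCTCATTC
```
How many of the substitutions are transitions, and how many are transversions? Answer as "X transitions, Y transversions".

4 transitions, 2 transversions

Transitions (purine↔purine or pyrimidine↔pyrimidine): 1 T→C, 4 T→C, 5 T→C, 7 C→T.
Transversions (purine↔pyrimidine): 6 G→C, 8 A→C.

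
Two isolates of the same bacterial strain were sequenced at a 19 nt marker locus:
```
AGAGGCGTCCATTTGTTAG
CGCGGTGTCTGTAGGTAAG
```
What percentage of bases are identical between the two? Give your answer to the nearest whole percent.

58%

Mismatches at positions 1, 3, 6, 10, 11, 13, 14, 17 (1-based): 8 of 19.
Identical positions: 11/19 = 57.89% → 58%.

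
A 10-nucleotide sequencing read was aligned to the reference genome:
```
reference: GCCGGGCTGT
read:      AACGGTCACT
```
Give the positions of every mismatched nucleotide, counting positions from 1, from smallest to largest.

1, 2, 6, 8, 9

Differences at position 1 (G→A), position 2 (C→A), position 6 (G→T), position 8 (T→A), position 9 (G→C).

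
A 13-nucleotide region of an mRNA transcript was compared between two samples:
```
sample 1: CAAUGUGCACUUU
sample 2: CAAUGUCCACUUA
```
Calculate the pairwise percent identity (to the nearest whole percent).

85%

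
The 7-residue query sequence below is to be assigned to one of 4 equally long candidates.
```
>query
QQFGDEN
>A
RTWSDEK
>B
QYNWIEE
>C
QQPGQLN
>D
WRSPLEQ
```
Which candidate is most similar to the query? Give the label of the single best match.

C

A differs at 5 residues; B differs at 5 residues; C differs at 3 residues; D differs at 6 residues. The closest is C.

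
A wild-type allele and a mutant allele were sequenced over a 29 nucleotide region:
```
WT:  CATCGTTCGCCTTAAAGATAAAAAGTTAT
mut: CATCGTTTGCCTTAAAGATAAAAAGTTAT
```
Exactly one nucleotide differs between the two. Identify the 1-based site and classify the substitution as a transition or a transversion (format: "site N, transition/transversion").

site 8, transition

The sequences differ only at site 8: C→T (pyrimidine→pyrimidine), a transition.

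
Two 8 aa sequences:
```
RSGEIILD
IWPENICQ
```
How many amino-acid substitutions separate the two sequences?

6

Mismatches (1-based): position 1: R→I; position 2: S→W; position 3: G→P; position 5: I→N; position 7: L→C; position 8: D→Q.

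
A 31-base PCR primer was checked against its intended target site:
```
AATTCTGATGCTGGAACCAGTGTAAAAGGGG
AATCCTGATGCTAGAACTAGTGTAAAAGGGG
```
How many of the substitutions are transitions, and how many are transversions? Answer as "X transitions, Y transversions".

3 transitions, 0 transversions

Mismatches (1-based):
base 4: T→C (pyrimidine→pyrimidine, transition)
base 13: G→A (purine→purine, transition)
base 18: C→T (pyrimidine→pyrimidine, transition)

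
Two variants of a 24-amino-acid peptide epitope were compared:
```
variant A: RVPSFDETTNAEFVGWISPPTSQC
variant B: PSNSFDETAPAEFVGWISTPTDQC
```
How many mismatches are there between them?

Mismatches (1-based): position 1: R→P; position 2: V→S; position 3: P→N; position 9: T→A; position 10: N→P; position 19: P→T; position 22: S→D.

7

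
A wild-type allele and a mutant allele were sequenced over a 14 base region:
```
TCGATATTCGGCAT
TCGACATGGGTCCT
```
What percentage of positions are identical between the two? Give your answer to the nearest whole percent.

64%

Mismatches at positions 5, 8, 9, 11, 13 (1-based): 5 of 14.
Identical positions: 9/14 = 64.29% → 64%.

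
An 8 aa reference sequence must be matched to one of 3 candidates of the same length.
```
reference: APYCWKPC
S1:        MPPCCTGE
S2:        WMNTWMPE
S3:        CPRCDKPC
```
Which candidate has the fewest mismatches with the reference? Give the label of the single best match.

S1 differs at 6 positions; S2 differs at 6 positions; S3 differs at 3 positions. The closest is S3.

S3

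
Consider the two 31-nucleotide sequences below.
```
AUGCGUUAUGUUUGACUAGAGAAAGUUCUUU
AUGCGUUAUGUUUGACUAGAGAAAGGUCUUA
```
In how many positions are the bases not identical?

2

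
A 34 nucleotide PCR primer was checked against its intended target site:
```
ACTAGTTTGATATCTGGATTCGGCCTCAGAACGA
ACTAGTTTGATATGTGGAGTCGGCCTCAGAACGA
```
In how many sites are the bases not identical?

Comparing position by position, 2 sites differ: 14 (C/G), 19 (T/G).

2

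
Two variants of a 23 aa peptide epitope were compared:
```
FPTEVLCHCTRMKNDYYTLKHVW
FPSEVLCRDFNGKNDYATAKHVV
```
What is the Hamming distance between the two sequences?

Comparing position by position, 9 positions differ: 3 (T/S), 8 (H/R), 9 (C/D), 10 (T/F), 11 (R/N), 12 (M/G), 17 (Y/A), 19 (L/A), 23 (W/V).

9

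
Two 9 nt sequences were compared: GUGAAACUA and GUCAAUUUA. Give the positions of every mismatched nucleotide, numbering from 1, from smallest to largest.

3, 6, 7

Differences at position 3 (G→C), position 6 (A→U), position 7 (C→U).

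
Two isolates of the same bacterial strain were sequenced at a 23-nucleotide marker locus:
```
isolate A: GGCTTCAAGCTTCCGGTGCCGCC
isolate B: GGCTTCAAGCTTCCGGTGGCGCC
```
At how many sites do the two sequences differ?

1

Mismatches (1-based): site 19: C→G.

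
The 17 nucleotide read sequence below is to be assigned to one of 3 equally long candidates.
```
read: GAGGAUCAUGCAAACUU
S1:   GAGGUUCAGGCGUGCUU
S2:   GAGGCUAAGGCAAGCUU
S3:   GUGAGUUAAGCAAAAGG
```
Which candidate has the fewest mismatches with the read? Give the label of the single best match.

S1 differs at 5 bases; S2 differs at 4 bases; S3 differs at 8 bases. The closest is S2.

S2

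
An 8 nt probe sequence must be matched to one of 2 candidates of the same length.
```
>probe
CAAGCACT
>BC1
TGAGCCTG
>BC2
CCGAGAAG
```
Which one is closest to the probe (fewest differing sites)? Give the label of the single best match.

BC1

BC1 differs at 5 sites; BC2 differs at 6 sites. The closest is BC1.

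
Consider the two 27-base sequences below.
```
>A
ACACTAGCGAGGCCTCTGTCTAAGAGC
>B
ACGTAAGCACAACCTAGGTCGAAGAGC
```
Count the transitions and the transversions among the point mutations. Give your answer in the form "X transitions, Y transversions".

Transitions (purine↔purine or pyrimidine↔pyrimidine): 3 A→G, 4 C→T, 9 G→A, 11 G→A, 12 G→A.
Transversions (purine↔pyrimidine): 5 T→A, 10 A→C, 16 C→A, 17 T→G, 21 T→G.

5 transitions, 5 transversions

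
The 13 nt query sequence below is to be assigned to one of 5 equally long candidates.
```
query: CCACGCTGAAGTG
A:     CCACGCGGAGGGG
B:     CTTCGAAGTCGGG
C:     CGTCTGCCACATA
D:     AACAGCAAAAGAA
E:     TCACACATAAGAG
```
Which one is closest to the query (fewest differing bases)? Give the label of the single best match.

A

Hamming distances to query — A: 3; B: 7; C: 9; D: 8; E: 5.
Smallest is A with 3 mismatches.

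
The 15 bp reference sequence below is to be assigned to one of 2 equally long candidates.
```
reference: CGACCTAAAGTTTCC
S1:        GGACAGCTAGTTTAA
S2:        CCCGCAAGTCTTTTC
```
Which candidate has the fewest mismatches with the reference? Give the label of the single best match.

Hamming distances to reference — S1: 7; S2: 8.
Smallest is S1 with 7 mismatches.

S1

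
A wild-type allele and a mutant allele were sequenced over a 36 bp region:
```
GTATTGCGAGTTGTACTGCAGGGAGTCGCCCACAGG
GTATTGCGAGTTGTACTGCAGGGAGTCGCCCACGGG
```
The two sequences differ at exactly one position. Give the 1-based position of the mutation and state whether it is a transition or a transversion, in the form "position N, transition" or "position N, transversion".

position 34, transition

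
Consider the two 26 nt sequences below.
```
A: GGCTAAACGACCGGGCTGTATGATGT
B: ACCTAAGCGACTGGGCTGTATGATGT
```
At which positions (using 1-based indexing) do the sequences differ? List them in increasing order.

1, 2, 7, 12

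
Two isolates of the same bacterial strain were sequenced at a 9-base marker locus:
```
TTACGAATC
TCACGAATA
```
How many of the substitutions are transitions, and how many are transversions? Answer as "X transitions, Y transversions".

1 transition, 1 transversion

Transitions (purine↔purine or pyrimidine↔pyrimidine): 2 T→C.
Transversions (purine↔pyrimidine): 9 C→A.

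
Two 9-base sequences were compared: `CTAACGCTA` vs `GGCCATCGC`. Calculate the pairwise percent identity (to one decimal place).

11.1%

8 positions differ (1, 2, 3, 4, 5, 6, 8, 9), so 1 of 9 match: 1/9 = 11.11%.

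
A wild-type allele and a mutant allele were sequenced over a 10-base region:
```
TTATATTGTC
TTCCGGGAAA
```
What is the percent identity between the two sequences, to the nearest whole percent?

20%

8 positions differ (3, 4, 5, 6, 7, 8, 9, 10), so 2 of 10 match: 2/10 = 20%.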